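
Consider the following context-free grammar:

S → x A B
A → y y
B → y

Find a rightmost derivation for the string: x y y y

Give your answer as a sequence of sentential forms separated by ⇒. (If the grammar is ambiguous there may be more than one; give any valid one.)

S ⇒ x A B ⇒ x A y ⇒ x y y y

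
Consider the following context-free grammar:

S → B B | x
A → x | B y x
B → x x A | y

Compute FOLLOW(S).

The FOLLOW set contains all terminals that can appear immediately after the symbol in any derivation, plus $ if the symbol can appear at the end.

We compute FOLLOW(S) using the standard algorithm.
FOLLOW(S) starts with {$}.
FIRST(A) = {x, y}
FIRST(B) = {x, y}
FIRST(S) = {x, y}
FOLLOW(A) = {$, x, y}
FOLLOW(B) = {$, x, y}
FOLLOW(S) = {$}
Therefore, FOLLOW(S) = {$}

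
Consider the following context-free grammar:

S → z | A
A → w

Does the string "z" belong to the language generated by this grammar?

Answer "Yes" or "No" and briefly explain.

Yes - a valid derivation exists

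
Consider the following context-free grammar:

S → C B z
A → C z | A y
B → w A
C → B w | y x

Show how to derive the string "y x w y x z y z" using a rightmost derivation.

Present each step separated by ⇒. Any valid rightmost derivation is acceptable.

S ⇒ C B z ⇒ C w A z ⇒ C w A y z ⇒ C w C z y z ⇒ C w y x z y z ⇒ y x w y x z y z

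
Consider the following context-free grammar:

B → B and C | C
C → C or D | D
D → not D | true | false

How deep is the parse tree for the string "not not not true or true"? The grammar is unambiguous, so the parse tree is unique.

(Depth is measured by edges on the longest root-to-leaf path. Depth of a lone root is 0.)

7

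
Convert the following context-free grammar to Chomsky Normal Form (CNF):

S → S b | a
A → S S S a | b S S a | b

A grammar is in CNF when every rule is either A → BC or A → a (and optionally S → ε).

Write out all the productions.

TB → b; S → a; TA → a; A → b; S → S TB; A → S X0; X0 → S X1; X1 → S TA; A → TB X2; X2 → S X3; X3 → S TA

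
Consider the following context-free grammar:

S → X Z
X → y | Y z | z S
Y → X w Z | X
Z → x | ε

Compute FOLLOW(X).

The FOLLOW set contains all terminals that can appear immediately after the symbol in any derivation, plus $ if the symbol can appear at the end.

We compute FOLLOW(X) using the standard algorithm.
FOLLOW(S) starts with {$}.
FIRST(S) = {y, z}
FIRST(X) = {y, z}
FIRST(Y) = {y, z}
FIRST(Z) = {x, ε}
FOLLOW(S) = {$, w, x, z}
FOLLOW(X) = {$, w, x, z}
FOLLOW(Y) = {z}
FOLLOW(Z) = {$, w, x, z}
Therefore, FOLLOW(X) = {$, w, x, z}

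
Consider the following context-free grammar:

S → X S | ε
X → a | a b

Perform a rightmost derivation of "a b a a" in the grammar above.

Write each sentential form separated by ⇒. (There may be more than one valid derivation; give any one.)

S ⇒ X S ⇒ X X S ⇒ X X X S ⇒ X X X ⇒ X X a ⇒ X a a ⇒ a b a a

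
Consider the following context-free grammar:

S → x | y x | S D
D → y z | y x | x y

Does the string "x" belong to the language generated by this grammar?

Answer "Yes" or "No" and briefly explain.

Yes - a valid derivation exists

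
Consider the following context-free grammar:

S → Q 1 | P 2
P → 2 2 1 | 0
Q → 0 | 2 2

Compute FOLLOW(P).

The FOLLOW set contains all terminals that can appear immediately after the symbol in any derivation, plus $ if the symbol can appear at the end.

We compute FOLLOW(P) using the standard algorithm.
FOLLOW(S) starts with {$}.
FIRST(P) = {0, 2}
FIRST(Q) = {0, 2}
FIRST(S) = {0, 2}
FOLLOW(P) = {2}
FOLLOW(Q) = {1}
FOLLOW(S) = {$}
Therefore, FOLLOW(P) = {2}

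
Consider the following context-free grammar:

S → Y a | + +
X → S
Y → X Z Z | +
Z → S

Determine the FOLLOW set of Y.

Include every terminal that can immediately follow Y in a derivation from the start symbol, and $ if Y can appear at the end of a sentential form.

We compute FOLLOW(Y) using the standard algorithm.
FOLLOW(S) starts with {$}.
FIRST(S) = {+}
FIRST(X) = {+}
FIRST(Y) = {+}
FIRST(Z) = {+}
FOLLOW(S) = {$, +, a}
FOLLOW(X) = {+}
FOLLOW(Y) = {a}
FOLLOW(Z) = {+, a}
Therefore, FOLLOW(Y) = {a}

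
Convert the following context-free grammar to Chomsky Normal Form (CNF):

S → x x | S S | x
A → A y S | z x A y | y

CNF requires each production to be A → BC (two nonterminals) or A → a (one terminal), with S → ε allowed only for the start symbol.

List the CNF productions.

TX → x; S → x; TY → y; TZ → z; A → y; S → TX TX; S → S S; A → A X0; X0 → TY S; A → TZ X1; X1 → TX X2; X2 → A TY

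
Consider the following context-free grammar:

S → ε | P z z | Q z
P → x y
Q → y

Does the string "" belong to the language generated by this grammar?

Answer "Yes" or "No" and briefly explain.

Yes - a valid derivation exists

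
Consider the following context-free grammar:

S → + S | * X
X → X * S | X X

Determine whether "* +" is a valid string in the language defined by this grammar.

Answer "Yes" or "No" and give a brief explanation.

No - no valid derivation exists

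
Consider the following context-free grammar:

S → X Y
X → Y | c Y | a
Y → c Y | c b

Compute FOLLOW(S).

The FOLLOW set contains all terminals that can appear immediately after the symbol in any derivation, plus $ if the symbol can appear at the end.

We compute FOLLOW(S) using the standard algorithm.
FOLLOW(S) starts with {$}.
FIRST(S) = {a, c}
FIRST(X) = {a, c}
FIRST(Y) = {c}
FOLLOW(S) = {$}
FOLLOW(X) = {c}
FOLLOW(Y) = {$, c}
Therefore, FOLLOW(S) = {$}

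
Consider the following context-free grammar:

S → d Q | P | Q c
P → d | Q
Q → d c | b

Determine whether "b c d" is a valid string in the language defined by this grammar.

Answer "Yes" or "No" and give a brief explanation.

No - no valid derivation exists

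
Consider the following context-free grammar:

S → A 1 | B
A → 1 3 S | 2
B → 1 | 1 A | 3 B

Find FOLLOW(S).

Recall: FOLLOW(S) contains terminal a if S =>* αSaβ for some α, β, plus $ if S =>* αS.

We compute FOLLOW(S) using the standard algorithm.
FOLLOW(S) starts with {$}.
FIRST(A) = {1, 2}
FIRST(B) = {1, 3}
FIRST(S) = {1, 2, 3}
FOLLOW(A) = {$, 1}
FOLLOW(B) = {$, 1}
FOLLOW(S) = {$, 1}
Therefore, FOLLOW(S) = {$, 1}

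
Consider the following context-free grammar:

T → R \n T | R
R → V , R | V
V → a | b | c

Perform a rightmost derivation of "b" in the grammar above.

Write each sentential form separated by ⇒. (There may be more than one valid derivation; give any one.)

T ⇒ R ⇒ V ⇒ b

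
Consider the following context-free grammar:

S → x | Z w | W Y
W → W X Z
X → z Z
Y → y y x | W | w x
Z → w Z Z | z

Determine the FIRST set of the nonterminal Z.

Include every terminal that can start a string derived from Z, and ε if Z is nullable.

We compute FIRST(Z) using the standard algorithm.
FIRST(S) = {w, x, z}
FIRST(W) = {}
FIRST(X) = {z}
FIRST(Y) = {w, y}
FIRST(Z) = {w, z}
Therefore, FIRST(Z) = {w, z}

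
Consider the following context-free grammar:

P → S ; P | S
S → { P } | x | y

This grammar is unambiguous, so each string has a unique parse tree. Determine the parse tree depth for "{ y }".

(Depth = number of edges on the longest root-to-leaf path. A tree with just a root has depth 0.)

4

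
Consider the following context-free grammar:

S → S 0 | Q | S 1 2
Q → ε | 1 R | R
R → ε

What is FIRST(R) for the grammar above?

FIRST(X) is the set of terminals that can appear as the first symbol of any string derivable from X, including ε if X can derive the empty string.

We compute FIRST(R) using the standard algorithm.
FIRST(Q) = {1, ε}
FIRST(R) = {ε}
FIRST(S) = {0, 1, ε}
Therefore, FIRST(R) = {ε}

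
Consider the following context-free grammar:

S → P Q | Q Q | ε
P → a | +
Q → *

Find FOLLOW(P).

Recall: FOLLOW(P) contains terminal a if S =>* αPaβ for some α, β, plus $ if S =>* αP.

We compute FOLLOW(P) using the standard algorithm.
FOLLOW(S) starts with {$}.
FIRST(P) = {+, a}
FIRST(Q) = {*}
FIRST(S) = {*, +, a, ε}
FOLLOW(P) = {*}
FOLLOW(Q) = {$, *}
FOLLOW(S) = {$}
Therefore, FOLLOW(P) = {*}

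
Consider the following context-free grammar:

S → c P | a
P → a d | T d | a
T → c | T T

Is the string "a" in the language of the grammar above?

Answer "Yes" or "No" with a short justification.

Yes - a valid derivation exists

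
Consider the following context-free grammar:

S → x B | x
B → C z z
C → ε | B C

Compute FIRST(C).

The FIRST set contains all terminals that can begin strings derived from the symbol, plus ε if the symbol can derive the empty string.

We compute FIRST(C) using the standard algorithm.
FIRST(B) = {z}
FIRST(C) = {z, ε}
FIRST(S) = {x}
Therefore, FIRST(C) = {z, ε}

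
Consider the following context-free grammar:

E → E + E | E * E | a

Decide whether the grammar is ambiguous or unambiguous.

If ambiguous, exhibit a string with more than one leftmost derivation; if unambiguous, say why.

Ambiguous - the string 'a + a * a * a + a * a' has two distinct leftmost derivations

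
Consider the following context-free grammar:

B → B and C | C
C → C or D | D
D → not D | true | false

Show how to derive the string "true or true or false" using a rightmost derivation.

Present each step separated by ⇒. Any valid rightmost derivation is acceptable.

B ⇒ C ⇒ C or D ⇒ C or false ⇒ C or D or false ⇒ C or true or false ⇒ D or true or false ⇒ true or true or false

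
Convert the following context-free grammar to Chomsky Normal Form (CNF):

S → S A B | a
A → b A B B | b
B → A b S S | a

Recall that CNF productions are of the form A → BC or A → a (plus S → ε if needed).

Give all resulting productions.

S → a; TB → b; A → b; B → a; S → S X0; X0 → A B; A → TB X1; X1 → A X2; X2 → B B; B → A X3; X3 → TB X4; X4 → S S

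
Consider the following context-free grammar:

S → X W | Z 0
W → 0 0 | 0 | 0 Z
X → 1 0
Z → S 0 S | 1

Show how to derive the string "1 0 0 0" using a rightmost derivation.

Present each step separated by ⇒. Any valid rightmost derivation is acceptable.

S ⇒ X W ⇒ X 0 0 ⇒ 1 0 0 0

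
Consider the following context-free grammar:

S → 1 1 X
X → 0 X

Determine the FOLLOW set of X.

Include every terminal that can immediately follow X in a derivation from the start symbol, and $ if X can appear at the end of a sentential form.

We compute FOLLOW(X) using the standard algorithm.
FOLLOW(S) starts with {$}.
FIRST(S) = {1}
FIRST(X) = {0}
FOLLOW(S) = {$}
FOLLOW(X) = {$}
Therefore, FOLLOW(X) = {$}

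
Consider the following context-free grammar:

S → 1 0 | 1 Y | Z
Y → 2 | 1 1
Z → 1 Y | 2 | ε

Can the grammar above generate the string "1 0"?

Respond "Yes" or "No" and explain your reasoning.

Yes - a valid derivation exists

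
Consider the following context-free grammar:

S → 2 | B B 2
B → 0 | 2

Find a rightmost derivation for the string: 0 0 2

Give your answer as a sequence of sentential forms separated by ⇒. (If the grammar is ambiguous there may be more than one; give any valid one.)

S ⇒ B B 2 ⇒ B 0 2 ⇒ 0 0 2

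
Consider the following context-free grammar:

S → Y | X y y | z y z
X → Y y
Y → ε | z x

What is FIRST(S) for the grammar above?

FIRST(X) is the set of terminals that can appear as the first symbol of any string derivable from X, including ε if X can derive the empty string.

We compute FIRST(S) using the standard algorithm.
FIRST(S) = {y, z, ε}
FIRST(X) = {y, z}
FIRST(Y) = {z, ε}
Therefore, FIRST(S) = {y, z, ε}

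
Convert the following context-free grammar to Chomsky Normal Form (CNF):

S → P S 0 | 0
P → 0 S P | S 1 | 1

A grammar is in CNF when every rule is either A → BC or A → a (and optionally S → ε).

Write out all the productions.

T0 → 0; S → 0; T1 → 1; P → 1; S → P X0; X0 → S T0; P → T0 X1; X1 → S P; P → S T1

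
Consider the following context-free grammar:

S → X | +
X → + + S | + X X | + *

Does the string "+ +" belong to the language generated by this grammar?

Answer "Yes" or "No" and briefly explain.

No - no valid derivation exists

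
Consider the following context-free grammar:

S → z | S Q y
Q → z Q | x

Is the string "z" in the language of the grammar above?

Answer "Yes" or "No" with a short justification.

Yes - a valid derivation exists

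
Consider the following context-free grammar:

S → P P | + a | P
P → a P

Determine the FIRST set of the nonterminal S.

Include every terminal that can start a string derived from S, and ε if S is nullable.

We compute FIRST(S) using the standard algorithm.
FIRST(P) = {a}
FIRST(S) = {+, a}
Therefore, FIRST(S) = {+, a}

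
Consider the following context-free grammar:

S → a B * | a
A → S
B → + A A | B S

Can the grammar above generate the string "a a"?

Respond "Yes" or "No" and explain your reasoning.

No - no valid derivation exists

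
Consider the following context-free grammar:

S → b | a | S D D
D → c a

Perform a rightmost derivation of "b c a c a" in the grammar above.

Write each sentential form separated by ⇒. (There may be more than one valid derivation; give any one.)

S ⇒ S D D ⇒ S D c a ⇒ S c a c a ⇒ b c a c a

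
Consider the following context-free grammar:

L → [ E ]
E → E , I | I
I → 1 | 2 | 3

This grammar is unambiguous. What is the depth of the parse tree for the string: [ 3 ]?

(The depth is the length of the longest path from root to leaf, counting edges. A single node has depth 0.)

3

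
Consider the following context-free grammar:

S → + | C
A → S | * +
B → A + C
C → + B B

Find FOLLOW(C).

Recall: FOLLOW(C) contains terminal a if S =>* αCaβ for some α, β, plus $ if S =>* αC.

We compute FOLLOW(C) using the standard algorithm.
FOLLOW(S) starts with {$}.
FIRST(A) = {*, +}
FIRST(B) = {*, +}
FIRST(C) = {+}
FIRST(S) = {+}
FOLLOW(A) = {+}
FOLLOW(B) = {$, *, +}
FOLLOW(C) = {$, *, +}
FOLLOW(S) = {$, +}
Therefore, FOLLOW(C) = {$, *, +}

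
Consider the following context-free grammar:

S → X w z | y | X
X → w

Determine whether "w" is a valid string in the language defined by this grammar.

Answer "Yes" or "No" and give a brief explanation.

Yes - a valid derivation exists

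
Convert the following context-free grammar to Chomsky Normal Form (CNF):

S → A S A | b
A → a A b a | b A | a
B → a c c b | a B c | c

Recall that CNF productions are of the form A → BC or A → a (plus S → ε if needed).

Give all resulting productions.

S → b; TA → a; TB → b; A → a; TC → c; B → c; S → A X0; X0 → S A; A → TA X1; X1 → A X2; X2 → TB TA; A → TB A; B → TA X3; X3 → TC X4; X4 → TC TB; B → TA X5; X5 → B TC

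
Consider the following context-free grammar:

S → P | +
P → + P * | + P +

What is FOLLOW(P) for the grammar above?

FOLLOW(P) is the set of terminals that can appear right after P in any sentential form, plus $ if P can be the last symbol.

We compute FOLLOW(P) using the standard algorithm.
FOLLOW(S) starts with {$}.
FIRST(P) = {+}
FIRST(S) = {+}
FOLLOW(P) = {$, *, +}
FOLLOW(S) = {$}
Therefore, FOLLOW(P) = {$, *, +}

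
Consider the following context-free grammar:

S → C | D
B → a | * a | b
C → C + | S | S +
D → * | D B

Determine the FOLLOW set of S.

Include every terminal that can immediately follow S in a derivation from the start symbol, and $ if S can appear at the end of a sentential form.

We compute FOLLOW(S) using the standard algorithm.
FOLLOW(S) starts with {$}.
FIRST(B) = {*, a, b}
FIRST(C) = {*}
FIRST(D) = {*}
FIRST(S) = {*}
FOLLOW(B) = {$, *, +, a, b}
FOLLOW(C) = {$, +}
FOLLOW(D) = {$, *, +, a, b}
FOLLOW(S) = {$, +}
Therefore, FOLLOW(S) = {$, +}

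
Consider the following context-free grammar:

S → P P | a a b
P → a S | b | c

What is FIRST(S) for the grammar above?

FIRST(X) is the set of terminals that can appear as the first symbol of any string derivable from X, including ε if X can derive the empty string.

We compute FIRST(S) using the standard algorithm.
FIRST(P) = {a, b, c}
FIRST(S) = {a, b, c}
Therefore, FIRST(S) = {a, b, c}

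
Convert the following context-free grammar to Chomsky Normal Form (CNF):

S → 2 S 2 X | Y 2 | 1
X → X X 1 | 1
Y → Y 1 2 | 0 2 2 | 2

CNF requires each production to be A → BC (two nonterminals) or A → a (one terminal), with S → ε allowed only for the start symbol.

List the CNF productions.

T2 → 2; S → 1; T1 → 1; X → 1; T0 → 0; Y → 2; S → T2 X0; X0 → S X1; X1 → T2 X; S → Y T2; X → X X2; X2 → X T1; Y → Y X3; X3 → T1 T2; Y → T0 X4; X4 → T2 T2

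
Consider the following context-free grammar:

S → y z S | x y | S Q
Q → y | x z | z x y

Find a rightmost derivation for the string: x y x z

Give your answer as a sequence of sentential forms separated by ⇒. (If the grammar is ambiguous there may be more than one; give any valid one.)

S ⇒ S Q ⇒ S x z ⇒ x y x z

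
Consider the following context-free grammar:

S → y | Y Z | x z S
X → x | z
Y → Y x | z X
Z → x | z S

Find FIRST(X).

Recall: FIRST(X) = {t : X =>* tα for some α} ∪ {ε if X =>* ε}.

We compute FIRST(X) using the standard algorithm.
FIRST(S) = {x, y, z}
FIRST(X) = {x, z}
FIRST(Y) = {z}
FIRST(Z) = {x, z}
Therefore, FIRST(X) = {x, z}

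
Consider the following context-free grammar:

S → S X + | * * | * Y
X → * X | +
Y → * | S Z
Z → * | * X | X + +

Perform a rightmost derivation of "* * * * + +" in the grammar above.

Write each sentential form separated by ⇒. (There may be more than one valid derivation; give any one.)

S ⇒ S X + ⇒ S * X + ⇒ S * * X + ⇒ S * * + + ⇒ * * * * + +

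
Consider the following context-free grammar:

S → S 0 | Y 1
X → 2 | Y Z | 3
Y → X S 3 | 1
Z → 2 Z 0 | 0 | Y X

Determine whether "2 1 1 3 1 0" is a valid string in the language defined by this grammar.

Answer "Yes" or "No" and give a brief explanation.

Yes - a valid derivation exists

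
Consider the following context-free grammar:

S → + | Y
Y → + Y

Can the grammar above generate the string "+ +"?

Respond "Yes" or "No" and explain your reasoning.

No - no valid derivation exists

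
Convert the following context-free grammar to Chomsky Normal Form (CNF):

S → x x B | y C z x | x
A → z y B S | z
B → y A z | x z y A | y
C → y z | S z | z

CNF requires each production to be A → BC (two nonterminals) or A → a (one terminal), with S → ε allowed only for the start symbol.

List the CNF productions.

TX → x; TY → y; TZ → z; S → x; A → z; B → y; C → z; S → TX X0; X0 → TX B; S → TY X1; X1 → C X2; X2 → TZ TX; A → TZ X3; X3 → TY X4; X4 → B S; B → TY X5; X5 → A TZ; B → TX X6; X6 → TZ X7; X7 → TY A; C → TY TZ; C → S TZ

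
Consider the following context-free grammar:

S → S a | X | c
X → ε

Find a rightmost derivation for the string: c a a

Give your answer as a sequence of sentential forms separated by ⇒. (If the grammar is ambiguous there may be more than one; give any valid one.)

S ⇒ S a ⇒ S a a ⇒ c a a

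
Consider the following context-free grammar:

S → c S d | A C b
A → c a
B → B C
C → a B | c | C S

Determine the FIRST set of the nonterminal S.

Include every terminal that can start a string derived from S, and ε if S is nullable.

We compute FIRST(S) using the standard algorithm.
FIRST(A) = {c}
FIRST(B) = {}
FIRST(C) = {a, c}
FIRST(S) = {c}
Therefore, FIRST(S) = {c}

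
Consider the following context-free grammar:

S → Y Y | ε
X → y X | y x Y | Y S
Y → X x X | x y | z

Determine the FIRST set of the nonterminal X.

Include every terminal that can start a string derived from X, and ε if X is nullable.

We compute FIRST(X) using the standard algorithm.
FIRST(S) = {x, y, z, ε}
FIRST(X) = {x, y, z}
FIRST(Y) = {x, y, z}
Therefore, FIRST(X) = {x, y, z}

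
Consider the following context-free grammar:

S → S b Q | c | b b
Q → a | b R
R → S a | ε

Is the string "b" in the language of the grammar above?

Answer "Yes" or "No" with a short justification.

No - no valid derivation exists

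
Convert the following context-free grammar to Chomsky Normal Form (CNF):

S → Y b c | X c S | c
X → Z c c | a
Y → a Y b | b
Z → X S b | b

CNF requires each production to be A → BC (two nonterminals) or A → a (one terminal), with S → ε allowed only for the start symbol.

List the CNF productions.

TB → b; TC → c; S → c; X → a; TA → a; Y → b; Z → b; S → Y X0; X0 → TB TC; S → X X1; X1 → TC S; X → Z X2; X2 → TC TC; Y → TA X3; X3 → Y TB; Z → X X4; X4 → S TB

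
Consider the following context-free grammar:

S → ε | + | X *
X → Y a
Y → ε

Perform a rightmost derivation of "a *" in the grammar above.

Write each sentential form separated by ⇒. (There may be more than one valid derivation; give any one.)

S ⇒ X * ⇒ Y a * ⇒ a *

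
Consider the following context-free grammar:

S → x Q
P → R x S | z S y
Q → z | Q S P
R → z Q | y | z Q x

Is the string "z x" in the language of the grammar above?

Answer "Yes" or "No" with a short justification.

No - no valid derivation exists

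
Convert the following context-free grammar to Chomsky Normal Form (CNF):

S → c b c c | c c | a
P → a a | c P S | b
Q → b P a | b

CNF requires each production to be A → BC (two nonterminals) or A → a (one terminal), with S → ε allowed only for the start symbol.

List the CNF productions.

TC → c; TB → b; S → a; TA → a; P → b; Q → b; S → TC X0; X0 → TB X1; X1 → TC TC; S → TC TC; P → TA TA; P → TC X2; X2 → P S; Q → TB X3; X3 → P TA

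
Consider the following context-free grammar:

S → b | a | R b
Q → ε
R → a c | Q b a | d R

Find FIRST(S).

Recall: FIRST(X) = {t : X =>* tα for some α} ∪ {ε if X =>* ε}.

We compute FIRST(S) using the standard algorithm.
FIRST(Q) = {ε}
FIRST(R) = {a, b, d}
FIRST(S) = {a, b, d}
Therefore, FIRST(S) = {a, b, d}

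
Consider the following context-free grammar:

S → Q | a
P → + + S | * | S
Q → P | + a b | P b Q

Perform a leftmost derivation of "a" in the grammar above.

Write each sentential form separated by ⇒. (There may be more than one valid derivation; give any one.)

S ⇒ Q ⇒ P ⇒ S ⇒ a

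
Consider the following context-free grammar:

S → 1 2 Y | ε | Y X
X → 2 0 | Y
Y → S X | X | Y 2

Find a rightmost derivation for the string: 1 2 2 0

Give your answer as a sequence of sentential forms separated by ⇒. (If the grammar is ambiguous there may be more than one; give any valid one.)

S ⇒ 1 2 Y ⇒ 1 2 X ⇒ 1 2 2 0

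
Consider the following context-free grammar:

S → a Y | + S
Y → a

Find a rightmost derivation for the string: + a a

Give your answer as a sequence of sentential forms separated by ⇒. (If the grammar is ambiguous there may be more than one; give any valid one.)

S ⇒ + S ⇒ + a Y ⇒ + a a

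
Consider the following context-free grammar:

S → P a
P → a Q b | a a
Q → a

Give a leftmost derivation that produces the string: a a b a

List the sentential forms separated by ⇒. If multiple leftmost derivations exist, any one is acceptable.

S ⇒ P a ⇒ a Q b a ⇒ a a b a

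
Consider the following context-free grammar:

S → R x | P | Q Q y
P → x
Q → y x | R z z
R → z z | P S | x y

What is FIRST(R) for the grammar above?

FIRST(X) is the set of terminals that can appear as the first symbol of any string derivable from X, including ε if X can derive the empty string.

We compute FIRST(R) using the standard algorithm.
FIRST(P) = {x}
FIRST(Q) = {x, y, z}
FIRST(R) = {x, z}
FIRST(S) = {x, y, z}
Therefore, FIRST(R) = {x, z}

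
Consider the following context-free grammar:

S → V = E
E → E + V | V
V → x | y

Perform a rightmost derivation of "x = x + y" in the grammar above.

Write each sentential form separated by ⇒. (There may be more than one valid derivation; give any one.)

S ⇒ V = E ⇒ V = E + V ⇒ V = E + y ⇒ V = V + y ⇒ V = x + y ⇒ x = x + y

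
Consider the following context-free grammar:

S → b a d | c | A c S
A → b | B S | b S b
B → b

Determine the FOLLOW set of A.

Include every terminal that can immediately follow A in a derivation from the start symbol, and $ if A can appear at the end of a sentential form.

We compute FOLLOW(A) using the standard algorithm.
FOLLOW(S) starts with {$}.
FIRST(A) = {b}
FIRST(B) = {b}
FIRST(S) = {b, c}
FOLLOW(A) = {c}
FOLLOW(B) = {b, c}
FOLLOW(S) = {$, b, c}
Therefore, FOLLOW(A) = {c}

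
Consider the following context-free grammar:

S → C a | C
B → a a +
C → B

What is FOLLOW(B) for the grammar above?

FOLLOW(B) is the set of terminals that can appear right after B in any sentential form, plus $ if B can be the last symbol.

We compute FOLLOW(B) using the standard algorithm.
FOLLOW(S) starts with {$}.
FIRST(B) = {a}
FIRST(C) = {a}
FIRST(S) = {a}
FOLLOW(B) = {$, a}
FOLLOW(C) = {$, a}
FOLLOW(S) = {$}
Therefore, FOLLOW(B) = {$, a}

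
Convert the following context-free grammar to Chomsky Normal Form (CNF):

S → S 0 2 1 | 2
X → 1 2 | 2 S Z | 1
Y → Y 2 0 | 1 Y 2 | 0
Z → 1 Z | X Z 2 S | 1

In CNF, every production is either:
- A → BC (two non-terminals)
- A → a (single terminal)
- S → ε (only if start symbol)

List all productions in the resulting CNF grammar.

T0 → 0; T2 → 2; T1 → 1; S → 2; X → 1; Y → 0; Z → 1; S → S X0; X0 → T0 X1; X1 → T2 T1; X → T1 T2; X → T2 X2; X2 → S Z; Y → Y X3; X3 → T2 T0; Y → T1 X4; X4 → Y T2; Z → T1 Z; Z → X X5; X5 → Z X6; X6 → T2 S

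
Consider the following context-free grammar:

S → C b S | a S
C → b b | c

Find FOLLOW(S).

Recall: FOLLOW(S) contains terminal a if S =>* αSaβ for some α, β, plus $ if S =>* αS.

We compute FOLLOW(S) using the standard algorithm.
FOLLOW(S) starts with {$}.
FIRST(C) = {b, c}
FIRST(S) = {a, b, c}
FOLLOW(C) = {b}
FOLLOW(S) = {$}
Therefore, FOLLOW(S) = {$}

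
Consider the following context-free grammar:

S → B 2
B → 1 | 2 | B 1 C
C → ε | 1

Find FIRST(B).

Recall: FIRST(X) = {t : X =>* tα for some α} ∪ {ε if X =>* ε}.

We compute FIRST(B) using the standard algorithm.
FIRST(B) = {1, 2}
FIRST(C) = {1, ε}
FIRST(S) = {1, 2}
Therefore, FIRST(B) = {1, 2}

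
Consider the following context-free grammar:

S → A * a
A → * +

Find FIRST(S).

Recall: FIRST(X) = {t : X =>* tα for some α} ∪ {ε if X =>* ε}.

We compute FIRST(S) using the standard algorithm.
FIRST(A) = {*}
FIRST(S) = {*}
Therefore, FIRST(S) = {*}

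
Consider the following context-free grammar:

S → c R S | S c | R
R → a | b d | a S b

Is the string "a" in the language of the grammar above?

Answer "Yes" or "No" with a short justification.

Yes - a valid derivation exists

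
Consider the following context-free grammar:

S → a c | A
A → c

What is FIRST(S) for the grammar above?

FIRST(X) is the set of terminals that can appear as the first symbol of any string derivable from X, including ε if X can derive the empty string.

We compute FIRST(S) using the standard algorithm.
FIRST(A) = {c}
FIRST(S) = {a, c}
Therefore, FIRST(S) = {a, c}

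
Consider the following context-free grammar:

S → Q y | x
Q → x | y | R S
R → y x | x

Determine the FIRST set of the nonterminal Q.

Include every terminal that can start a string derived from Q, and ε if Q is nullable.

We compute FIRST(Q) using the standard algorithm.
FIRST(Q) = {x, y}
FIRST(R) = {x, y}
FIRST(S) = {x, y}
Therefore, FIRST(Q) = {x, y}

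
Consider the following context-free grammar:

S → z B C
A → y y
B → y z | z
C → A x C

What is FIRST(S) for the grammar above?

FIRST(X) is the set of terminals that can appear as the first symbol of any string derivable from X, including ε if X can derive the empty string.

We compute FIRST(S) using the standard algorithm.
FIRST(A) = {y}
FIRST(B) = {y, z}
FIRST(C) = {y}
FIRST(S) = {z}
Therefore, FIRST(S) = {z}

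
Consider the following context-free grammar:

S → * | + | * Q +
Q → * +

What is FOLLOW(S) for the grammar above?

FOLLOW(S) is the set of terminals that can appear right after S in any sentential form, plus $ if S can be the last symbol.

We compute FOLLOW(S) using the standard algorithm.
FOLLOW(S) starts with {$}.
FIRST(Q) = {*}
FIRST(S) = {*, +}
FOLLOW(Q) = {+}
FOLLOW(S) = {$}
Therefore, FOLLOW(S) = {$}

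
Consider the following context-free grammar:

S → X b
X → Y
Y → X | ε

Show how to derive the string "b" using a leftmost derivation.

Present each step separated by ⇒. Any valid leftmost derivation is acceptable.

S ⇒ X b ⇒ Y b ⇒ b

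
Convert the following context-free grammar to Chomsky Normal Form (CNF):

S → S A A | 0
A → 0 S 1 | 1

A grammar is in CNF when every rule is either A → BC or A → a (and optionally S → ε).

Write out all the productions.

S → 0; T0 → 0; T1 → 1; A → 1; S → S X0; X0 → A A; A → T0 X1; X1 → S T1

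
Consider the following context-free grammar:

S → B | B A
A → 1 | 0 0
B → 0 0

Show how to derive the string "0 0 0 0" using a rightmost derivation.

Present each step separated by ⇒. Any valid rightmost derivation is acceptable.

S ⇒ B A ⇒ B 0 0 ⇒ 0 0 0 0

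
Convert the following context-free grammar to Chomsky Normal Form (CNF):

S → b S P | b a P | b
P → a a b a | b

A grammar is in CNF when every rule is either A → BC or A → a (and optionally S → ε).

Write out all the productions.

TB → b; TA → a; S → b; P → b; S → TB X0; X0 → S P; S → TB X1; X1 → TA P; P → TA X2; X2 → TA X3; X3 → TB TA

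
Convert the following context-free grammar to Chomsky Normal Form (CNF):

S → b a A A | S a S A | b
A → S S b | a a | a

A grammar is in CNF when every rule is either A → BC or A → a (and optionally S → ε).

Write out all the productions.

TB → b; TA → a; S → b; A → a; S → TB X0; X0 → TA X1; X1 → A A; S → S X2; X2 → TA X3; X3 → S A; A → S X4; X4 → S TB; A → TA TA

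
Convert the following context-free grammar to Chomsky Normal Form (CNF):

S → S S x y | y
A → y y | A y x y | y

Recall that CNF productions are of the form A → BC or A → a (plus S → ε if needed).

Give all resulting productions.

TX → x; TY → y; S → y; A → y; S → S X0; X0 → S X1; X1 → TX TY; A → TY TY; A → A X2; X2 → TY X3; X3 → TX TY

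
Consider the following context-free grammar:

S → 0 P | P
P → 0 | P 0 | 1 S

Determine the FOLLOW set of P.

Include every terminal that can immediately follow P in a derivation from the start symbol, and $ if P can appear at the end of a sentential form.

We compute FOLLOW(P) using the standard algorithm.
FOLLOW(S) starts with {$}.
FIRST(P) = {0, 1}
FIRST(S) = {0, 1}
FOLLOW(P) = {$, 0}
FOLLOW(S) = {$, 0}
Therefore, FOLLOW(P) = {$, 0}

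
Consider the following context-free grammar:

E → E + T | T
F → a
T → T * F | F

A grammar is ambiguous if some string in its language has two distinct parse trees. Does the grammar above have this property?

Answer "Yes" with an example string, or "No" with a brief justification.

No - the grammar is unambiguous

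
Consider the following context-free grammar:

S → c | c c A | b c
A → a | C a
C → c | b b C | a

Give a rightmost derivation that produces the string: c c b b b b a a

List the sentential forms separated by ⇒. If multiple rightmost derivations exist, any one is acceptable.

S ⇒ c c A ⇒ c c C a ⇒ c c b b C a ⇒ c c b b b b C a ⇒ c c b b b b a a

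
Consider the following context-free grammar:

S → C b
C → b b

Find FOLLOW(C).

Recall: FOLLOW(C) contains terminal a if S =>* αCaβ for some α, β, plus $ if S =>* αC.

We compute FOLLOW(C) using the standard algorithm.
FOLLOW(S) starts with {$}.
FIRST(C) = {b}
FIRST(S) = {b}
FOLLOW(C) = {b}
FOLLOW(S) = {$}
Therefore, FOLLOW(C) = {b}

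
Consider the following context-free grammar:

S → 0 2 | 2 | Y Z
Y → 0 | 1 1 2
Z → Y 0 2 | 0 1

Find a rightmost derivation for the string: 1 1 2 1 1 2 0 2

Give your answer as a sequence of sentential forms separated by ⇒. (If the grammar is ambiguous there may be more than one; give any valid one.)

S ⇒ Y Z ⇒ Y Y 0 2 ⇒ Y 1 1 2 0 2 ⇒ 1 1 2 1 1 2 0 2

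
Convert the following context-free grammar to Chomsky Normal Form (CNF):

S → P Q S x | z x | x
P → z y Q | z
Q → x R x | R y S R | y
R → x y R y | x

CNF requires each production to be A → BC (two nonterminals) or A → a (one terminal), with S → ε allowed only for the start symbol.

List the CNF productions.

TX → x; TZ → z; S → x; TY → y; P → z; Q → y; R → x; S → P X0; X0 → Q X1; X1 → S TX; S → TZ TX; P → TZ X2; X2 → TY Q; Q → TX X3; X3 → R TX; Q → R X4; X4 → TY X5; X5 → S R; R → TX X6; X6 → TY X7; X7 → R TY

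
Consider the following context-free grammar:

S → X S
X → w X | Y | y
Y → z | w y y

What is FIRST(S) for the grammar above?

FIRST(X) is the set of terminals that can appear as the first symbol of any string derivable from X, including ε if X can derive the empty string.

We compute FIRST(S) using the standard algorithm.
FIRST(S) = {w, y, z}
FIRST(X) = {w, y, z}
FIRST(Y) = {w, z}
Therefore, FIRST(S) = {w, y, z}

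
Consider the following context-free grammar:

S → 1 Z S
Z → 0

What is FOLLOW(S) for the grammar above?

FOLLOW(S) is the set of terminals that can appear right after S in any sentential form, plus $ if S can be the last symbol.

We compute FOLLOW(S) using the standard algorithm.
FOLLOW(S) starts with {$}.
FIRST(S) = {1}
FIRST(Z) = {0}
FOLLOW(S) = {$}
FOLLOW(Z) = {1}
Therefore, FOLLOW(S) = {$}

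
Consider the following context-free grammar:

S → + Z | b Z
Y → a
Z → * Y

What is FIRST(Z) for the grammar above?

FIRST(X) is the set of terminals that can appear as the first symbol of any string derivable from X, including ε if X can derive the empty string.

We compute FIRST(Z) using the standard algorithm.
FIRST(S) = {+, b}
FIRST(Y) = {a}
FIRST(Z) = {*}
Therefore, FIRST(Z) = {*}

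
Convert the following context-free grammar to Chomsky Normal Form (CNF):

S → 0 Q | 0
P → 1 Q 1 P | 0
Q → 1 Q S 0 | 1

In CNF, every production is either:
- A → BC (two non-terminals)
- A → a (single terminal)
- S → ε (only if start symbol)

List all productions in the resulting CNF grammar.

T0 → 0; S → 0; T1 → 1; P → 0; Q → 1; S → T0 Q; P → T1 X0; X0 → Q X1; X1 → T1 P; Q → T1 X2; X2 → Q X3; X3 → S T0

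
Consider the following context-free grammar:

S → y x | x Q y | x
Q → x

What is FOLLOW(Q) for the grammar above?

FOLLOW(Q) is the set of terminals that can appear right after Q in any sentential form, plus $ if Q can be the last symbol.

We compute FOLLOW(Q) using the standard algorithm.
FOLLOW(S) starts with {$}.
FIRST(Q) = {x}
FIRST(S) = {x, y}
FOLLOW(Q) = {y}
FOLLOW(S) = {$}
Therefore, FOLLOW(Q) = {y}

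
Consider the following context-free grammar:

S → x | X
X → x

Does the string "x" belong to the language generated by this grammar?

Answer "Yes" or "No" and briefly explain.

Yes - a valid derivation exists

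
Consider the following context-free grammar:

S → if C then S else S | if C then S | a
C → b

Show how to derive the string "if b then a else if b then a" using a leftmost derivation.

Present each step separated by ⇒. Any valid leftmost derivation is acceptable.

S ⇒ if C then S else S ⇒ if b then S else S ⇒ if b then a else S ⇒ if b then a else if C then S ⇒ if b then a else if b then S ⇒ if b then a else if b then a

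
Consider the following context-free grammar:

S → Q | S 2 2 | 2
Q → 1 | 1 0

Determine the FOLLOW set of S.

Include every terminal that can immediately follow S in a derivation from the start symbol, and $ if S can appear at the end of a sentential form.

We compute FOLLOW(S) using the standard algorithm.
FOLLOW(S) starts with {$}.
FIRST(Q) = {1}
FIRST(S) = {1, 2}
FOLLOW(Q) = {$, 2}
FOLLOW(S) = {$, 2}
Therefore, FOLLOW(S) = {$, 2}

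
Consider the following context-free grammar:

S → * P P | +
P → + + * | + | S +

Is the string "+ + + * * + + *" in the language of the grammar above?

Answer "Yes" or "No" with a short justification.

No - no valid derivation exists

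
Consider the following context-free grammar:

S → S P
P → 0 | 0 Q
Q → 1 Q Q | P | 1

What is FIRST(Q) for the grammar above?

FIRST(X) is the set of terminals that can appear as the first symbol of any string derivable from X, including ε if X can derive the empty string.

We compute FIRST(Q) using the standard algorithm.
FIRST(P) = {0}
FIRST(Q) = {0, 1}
FIRST(S) = {}
Therefore, FIRST(Q) = {0, 1}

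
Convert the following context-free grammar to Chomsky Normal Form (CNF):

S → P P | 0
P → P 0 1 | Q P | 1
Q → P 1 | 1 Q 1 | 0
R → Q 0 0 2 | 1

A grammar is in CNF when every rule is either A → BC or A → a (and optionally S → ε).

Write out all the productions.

S → 0; T0 → 0; T1 → 1; P → 1; Q → 0; T2 → 2; R → 1; S → P P; P → P X0; X0 → T0 T1; P → Q P; Q → P T1; Q → T1 X1; X1 → Q T1; R → Q X2; X2 → T0 X3; X3 → T0 T2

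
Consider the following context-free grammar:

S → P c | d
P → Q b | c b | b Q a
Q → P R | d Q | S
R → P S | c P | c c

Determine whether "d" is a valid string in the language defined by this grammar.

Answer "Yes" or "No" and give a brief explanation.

Yes - a valid derivation exists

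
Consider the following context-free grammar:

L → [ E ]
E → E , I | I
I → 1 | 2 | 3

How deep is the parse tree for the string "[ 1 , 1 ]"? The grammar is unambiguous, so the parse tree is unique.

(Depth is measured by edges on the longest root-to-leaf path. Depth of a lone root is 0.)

4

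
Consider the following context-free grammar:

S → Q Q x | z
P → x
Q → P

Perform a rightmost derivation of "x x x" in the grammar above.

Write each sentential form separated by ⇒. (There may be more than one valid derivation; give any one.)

S ⇒ Q Q x ⇒ Q P x ⇒ Q x x ⇒ P x x ⇒ x x x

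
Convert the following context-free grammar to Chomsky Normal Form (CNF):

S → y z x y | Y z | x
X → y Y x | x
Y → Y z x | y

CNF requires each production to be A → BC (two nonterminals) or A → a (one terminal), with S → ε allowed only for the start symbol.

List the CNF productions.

TY → y; TZ → z; TX → x; S → x; X → x; Y → y; S → TY X0; X0 → TZ X1; X1 → TX TY; S → Y TZ; X → TY X2; X2 → Y TX; Y → Y X3; X3 → TZ TX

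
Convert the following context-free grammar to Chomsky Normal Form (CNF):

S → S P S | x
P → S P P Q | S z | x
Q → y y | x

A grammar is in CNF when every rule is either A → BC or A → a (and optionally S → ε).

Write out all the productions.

S → x; TZ → z; P → x; TY → y; Q → x; S → S X0; X0 → P S; P → S X1; X1 → P X2; X2 → P Q; P → S TZ; Q → TY TY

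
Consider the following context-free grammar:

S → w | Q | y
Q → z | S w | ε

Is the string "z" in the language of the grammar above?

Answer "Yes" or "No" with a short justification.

Yes - a valid derivation exists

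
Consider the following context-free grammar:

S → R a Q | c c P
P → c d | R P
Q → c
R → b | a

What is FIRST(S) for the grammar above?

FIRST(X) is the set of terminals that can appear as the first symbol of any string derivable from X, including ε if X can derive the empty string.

We compute FIRST(S) using the standard algorithm.
FIRST(P) = {a, b, c}
FIRST(Q) = {c}
FIRST(R) = {a, b}
FIRST(S) = {a, b, c}
Therefore, FIRST(S) = {a, b, c}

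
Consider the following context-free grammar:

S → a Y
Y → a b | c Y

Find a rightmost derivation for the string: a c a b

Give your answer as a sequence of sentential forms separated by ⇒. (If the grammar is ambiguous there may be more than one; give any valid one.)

S ⇒ a Y ⇒ a c Y ⇒ a c a b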